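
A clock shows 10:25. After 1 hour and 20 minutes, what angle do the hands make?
First find the time 1 hour and 20 minutes after 10:25.
Total minutes: 10 x 60 + 25 + 1 x 60 + 20 = 705.
705 mod 720 = 705 minutes = 11:45.
Now compute the angle at 11:45:
Hour hand: 11 x 30 + 45 x 0.5 = 352.5 degrees
Minute hand: 45 x 6 = 270 degrees
Difference: |352.5 - 270| = 82.5 degrees
The angle is 82.5 degrees

Final answer: 82.5 degrees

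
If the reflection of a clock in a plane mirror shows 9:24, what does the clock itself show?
Reflection across the vertical (12-6) axis maps a hand at angle A degrees to (360 - A) degrees, which sends a reading of T minutes past 12:00 to (720 - T) minutes past 12:00.
Mirror reads 9:24 = 564 minutes past 12:00.
Actual time: (720 - 564) mod 720 = 156 minutes = 2:36.

Final answer: 2:36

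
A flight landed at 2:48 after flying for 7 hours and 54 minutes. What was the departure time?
Starting time: 2:48 = 168 total minutes past 12:00
Subtracting: 7 hours and 54 minutes = 474 minutes
168 - 474 = -306 (negative, add 12 hours = 720) = 414 minutes
= 6 hours and 54 minutes past 12:00 = 6:54

Final answer: 6:54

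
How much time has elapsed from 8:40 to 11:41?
From 8:40 to 11:41:
(11 x 60 + 41) - (8 x 60 + 40) = 701 - 520 = 181 minutes
= 3 hours and 1 minute

Final answer: 3 hours and 1 minute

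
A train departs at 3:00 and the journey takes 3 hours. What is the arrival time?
Starting time: 3:00
Adding 0 minutes to 0 minutes: 0 + 0 = 0 minutes
Adding 3 hours: 3 + 3 = 6
Final time: 6:00

Final answer: 6:00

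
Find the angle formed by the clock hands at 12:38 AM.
Hour hand position: 0 x 30 + 38 x 0.5 = 19 degrees
Minute hand position: 38 x 6 = 228 degrees
Difference: |19 - 228| = 209 degrees
Since 209 > 180, the smaller angle is 360 - 209 = 151 degrees

Final answer: 151 degrees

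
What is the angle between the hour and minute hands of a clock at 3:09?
Hour hand position: 3 x 30 + 9 x 0.5 = 94.5 degrees
Minute hand position: 9 x 6 = 54 degrees
Difference: |94.5 - 54| = 40.5 degrees
The angle between the hands is 40.5 degrees

Final answer: 40.5 degrees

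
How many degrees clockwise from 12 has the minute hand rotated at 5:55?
The minute hand moves 6 degrees per minute.
At 5:55: 55 x 6 = 330 degrees

Final answer: 330 degrees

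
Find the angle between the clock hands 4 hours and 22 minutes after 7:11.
First find the time 4 hours and 22 minutes after 7:11.
Total minutes: 7 x 60 + 11 + 4 x 60 + 22 = 693.
693 mod 720 = 693 minutes = 11:33.
Now compute the angle at 11:33:
Hour hand: 11 x 30 + 33 x 0.5 = 346.5 degrees
Minute hand: 33 x 6 = 198 degrees
Difference: |346.5 - 198| = 148.5 degrees
The angle is 148.5 degrees

Final answer: 148.5 degrees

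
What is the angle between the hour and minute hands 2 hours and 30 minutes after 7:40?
First find the time 2 hours and 30 minutes after 7:40.
Total minutes: 7 x 60 + 40 + 2 x 60 + 30 = 610.
610 mod 720 = 610 minutes = 10:10.
Now compute the angle at 10:10:
Hour hand: 10 x 30 + 10 x 0.5 = 305 degrees
Minute hand: 10 x 6 = 60 degrees
Difference: |305 - 60| = 245 degrees
Smaller angle: 360 - 245 = 115 degrees

Final answer: 115 degrees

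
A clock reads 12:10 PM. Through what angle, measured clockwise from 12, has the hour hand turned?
The hour hand moves 30 degrees per hour and 0.5 degrees per minute.
At 12:10: (0) x 30 + 10 x 0.5 = 0 + 5 = 5 degrees

Final answer: 5 degrees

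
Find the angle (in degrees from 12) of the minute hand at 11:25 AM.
The minute hand moves 6 degrees per minute.
At 11:25: 25 x 6 = 150 degrees

Final answer: 150 degrees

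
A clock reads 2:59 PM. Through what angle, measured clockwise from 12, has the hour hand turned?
The hour hand moves 30 degrees per hour and 0.5 degrees per minute.
At 2:59: (2) x 30 + 59 x 0.5 = 60 + 29.5 = 89.5 degrees

Final answer: 89.5 degrees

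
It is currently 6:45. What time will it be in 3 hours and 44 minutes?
Starting time: 6:45
Adding 44 minutes to 45 minutes: 45 + 44 = 89 minutes = 1 hour and 29 minutes
Adding 3 hours: 6 + 3 + 1 (carry) = 10
Final time: 10:29

Final answer: 10:29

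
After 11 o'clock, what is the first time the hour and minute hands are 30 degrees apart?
At t minutes past 11:00, the hour hand is at 30 x 11 + 0.5t degrees and the minute hand is at 6t degrees.
The smaller angle between them is 30 degrees when |30H - 5.5t| = 30 or |30H - 5.5t| = 330.
With H = 11, solve 30 x 11 - 5.5t = +/- target for each target:
  t = (30 x 11 - 30) / 5.5 = 54.55
  t = (30 x 11 + 30) / 5.5 = 65.45 (outside (0, 60))
  t = (30 x 11 - 330) / 5.5 = 0 (outside (0, 60))
  t = (30 x 11 + 330) / 5.5 = 120 (outside (0, 60))
Valid solutions in (0, 60): {54.55} minutes.
The first occurrence is t = 54.55 minutes.
The hands form a 30-degree angle at 54.55 minutes past 11:00.

Final answer: 54.55 minutes past 11:00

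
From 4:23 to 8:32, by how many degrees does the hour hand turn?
The hour hand moves 0.5 degrees per minute.
Time elapsed: 8:32 - 4:23 = 249 minutes
Angular displacement: 249 x 0.5 = 124.5 degrees

Final answer: 124.5 degrees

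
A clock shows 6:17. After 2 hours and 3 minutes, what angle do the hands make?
First find the time 2 hours and 3 minutes after 6:17.
Total minutes: 6 x 60 + 17 + 2 x 60 + 3 = 500.
500 mod 720 = 500 minutes = 8:20.
Now compute the angle at 8:20:
Hour hand: 8 x 30 + 20 x 0.5 = 250 degrees
Minute hand: 20 x 6 = 120 degrees
Difference: |250 - 120| = 130 degrees
The angle is 130 degrees

Final answer: 130 degrees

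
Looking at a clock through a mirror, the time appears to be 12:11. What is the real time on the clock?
Reflection across the vertical (12-6) axis maps a hand at angle A degrees to (360 - A) degrees, which sends a reading of T minutes past 12:00 to (720 - T) minutes past 12:00.
Mirror reads 12:11 = 11 minutes past 12:00.
Actual time: (720 - 11) mod 720 = 709 minutes = 11:49.

Final answer: 11:49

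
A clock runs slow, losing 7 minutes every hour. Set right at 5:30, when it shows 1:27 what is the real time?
For every 60 true minutes, the faulty clock advances 53 minutes, so 1 faulty-clock minute corresponds to 60/53 true minutes.
From 5:30 to 1:27 on the faulty dial is 477 minutes.
True elapsed: 477 x 60/53 = 540 minutes = 9 hours.
True time: 5:30 + 9 hours = 2:30.

Final answer: 2:30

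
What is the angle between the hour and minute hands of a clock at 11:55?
Hour hand position: 11 x 30 + 55 x 0.5 = 357.5 degrees
Minute hand position: 55 x 6 = 330 degrees
Difference: |357.5 - 330| = 27.5 degrees
The angle between the hands is 27.5 degrees

Final answer: 27.5 degrees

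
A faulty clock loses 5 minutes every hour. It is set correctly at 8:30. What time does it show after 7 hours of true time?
For every 60 true minutes, the faulty clock advances 60 - 5 = 55 minutes.
True elapsed: 7 hours = 420 minutes.
Faulty clock advances: 420 x 55/60 = 385 minutes (drift: 35 minutes behind).
Shown time: 8:30 + 385 minutes = 2:55.

Final answer: 2:55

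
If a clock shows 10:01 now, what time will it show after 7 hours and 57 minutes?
Starting time: 10:01
Adding 57 minutes to 1 minute: 1 + 57 = 58 minutes
Adding 7 hours: 10 + 7 = 17 - 12 = 5
Final time: 5:58

Final answer: 5:58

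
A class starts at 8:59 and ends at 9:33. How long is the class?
From 8:59 to 9:33:
(9 x 60 + 33) - (8 x 60 + 59) = 573 - 539 = 34 minutes
= 34 minutes

Final answer: 34 minutes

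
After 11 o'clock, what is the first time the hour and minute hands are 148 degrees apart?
At t minutes past 11:00, the hour hand is at 30 x 11 + 0.5t degrees and the minute hand is at 6t degrees.
The smaller angle between them is 148 degrees when |30H - 5.5t| = 148 or |30H - 5.5t| = 212.
With H = 11, solve 30 x 11 - 5.5t = +/- target for each target:
  t = (30 x 11 - 148) / 5.5 = 33.09
  t = (30 x 11 + 148) / 5.5 = 86.91 (outside (0, 60))
  t = (30 x 11 - 212) / 5.5 = 21.45
  t = (30 x 11 + 212) / 5.5 = 98.55 (outside (0, 60))
Valid solutions in (0, 60): {21.45, 33.09} minutes.
The first occurrence is t = 21.45 minutes.
The hands form a 148-degree angle at 21.45 minutes past 11:00.

Final answer: 21.45 minutes past 11:00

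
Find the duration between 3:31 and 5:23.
From 3:31 to 5:23:
(5 x 60 + 23) - (3 x 60 + 31) = 323 - 211 = 112 minutes
= 1 hour and 52 minutes

Final answer: 1 hour and 52 minutes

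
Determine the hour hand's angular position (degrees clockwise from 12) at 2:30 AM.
The hour hand moves 30 degrees per hour and 0.5 degrees per minute.
At 2:30: (2) x 30 + 30 x 0.5 = 60 + 15 = 75 degrees

Final answer: 75 degrees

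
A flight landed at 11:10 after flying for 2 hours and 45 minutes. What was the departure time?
Starting time: 11:10 = 670 total minutes past 12:00
Subtracting: 2 hours and 45 minutes = 165 minutes
670 - 165 = 505 minutes
= 8 hours and 25 minutes past 12:00 = 8:25

Final answer: 8:25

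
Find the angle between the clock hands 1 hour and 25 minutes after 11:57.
First find the time 1 hour and 25 minutes after 11:57.
Total minutes: 11 x 60 + 57 + 1 x 60 + 25 = 802.
802 mod 720 = 82 minutes = 1:22.
Now compute the angle at 1:22:
Hour hand: 1 x 30 + 22 x 0.5 = 41 degrees
Minute hand: 22 x 6 = 132 degrees
Difference: |41 - 132| = 91 degrees
The angle is 91 degrees

Final answer: 91 degrees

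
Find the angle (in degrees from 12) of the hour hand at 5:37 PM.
The hour hand moves 30 degrees per hour and 0.5 degrees per minute.
At 5:37: (5) x 30 + 37 x 0.5 = 150 + 18.5 = 168.5 degrees

Final answer: 168.5 degrees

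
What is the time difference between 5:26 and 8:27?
From 5:26 to 8:27:
(8 x 60 + 27) - (5 x 60 + 26) = 507 - 326 = 181 minutes
= 3 hours and 1 minute

Final answer: 3 hours and 1 minute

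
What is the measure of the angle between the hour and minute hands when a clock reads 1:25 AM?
Hour hand position: 1 x 30 + 25 x 0.5 = 42.5 degrees
Minute hand position: 25 x 6 = 150 degrees
Difference: |42.5 - 150| = 107.5 degrees
The angle between the hands is 107.5 degrees

Final answer: 107.5 degrees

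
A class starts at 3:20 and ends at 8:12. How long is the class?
From 3:20 to 8:12:
(8 x 60 + 12) - (3 x 60 + 20) = 492 - 200 = 292 minutes
= 4 hours and 52 minutes

Final answer: 4 hours and 52 minutes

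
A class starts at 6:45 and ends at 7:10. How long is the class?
From 6:45 to 7:10:
(7 x 60 + 10) - (6 x 60 + 45) = 430 - 405 = 25 minutes
= 25 minutes

Final answer: 25 minutes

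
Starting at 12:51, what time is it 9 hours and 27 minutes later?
Starting time: 12:51
Adding 27 minutes to 51 minutes: 51 + 27 = 78 minutes = 1 hour and 18 minutes
Adding 9 hours: 12 + 9 + 1 (carry) = 22 - 12 = 10
Final time: 10:18

Final answer: 10:18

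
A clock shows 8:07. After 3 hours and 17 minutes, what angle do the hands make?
First find the time 3 hours and 17 minutes after 8:07.
Total minutes: 8 x 60 + 7 + 3 x 60 + 17 = 684.
684 mod 720 = 684 minutes = 11:24.
Now compute the angle at 11:24:
Hour hand: 11 x 30 + 24 x 0.5 = 342 degrees
Minute hand: 24 x 6 = 144 degrees
Difference: |342 - 144| = 198 degrees
Smaller angle: 360 - 198 = 162 degrees

Final answer: 162 degrees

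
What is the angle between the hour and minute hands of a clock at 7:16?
Hour hand position: 7 x 30 + 16 x 0.5 = 218 degrees
Minute hand position: 16 x 6 = 96 degrees
Difference: |218 - 96| = 122 degrees
The angle between the hands is 122 degrees

Final answer: 122 degrees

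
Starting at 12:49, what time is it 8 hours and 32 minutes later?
Starting time: 12:49
Adding 32 minutes to 49 minutes: 49 + 32 = 81 minutes = 1 hour and 21 minutes
Adding 8 hours: 12 + 8 + 1 (carry) = 21 - 12 = 9
Final time: 9:21

Final answer: 9:21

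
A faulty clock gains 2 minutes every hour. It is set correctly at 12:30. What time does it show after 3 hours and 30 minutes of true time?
For every 60 true minutes, the faulty clock advances 60 + 2 = 62 minutes.
True elapsed: 3 hours and 30 minutes = 210 minutes.
Faulty clock advances: 210 x 62/60 = 217 minutes (drift: 7 minutes ahead).
Shown time: 12:30 + 217 minutes = 4:07.

Final answer: 4:07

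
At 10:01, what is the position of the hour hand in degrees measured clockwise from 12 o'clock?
The hour hand moves 30 degrees per hour and 0.5 degrees per minute.
At 10:01: (10) x 30 + 1 x 0.5 = 300 + 0.5 = 300.5 degrees

Final answer: 300.5 degrees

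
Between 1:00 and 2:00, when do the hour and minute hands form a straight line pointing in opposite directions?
For hands to be 180 degrees apart: |30H - 5.5t| = 180
With H = 1: t = (30 x 1 + 180)/5.5 = 38.18 or t = (30 x 1 - 180)/5.5 = -27.27
First valid solution (0 < t < 60): t = 38.18 minutes
The hands are opposite at 38.18 minutes past 1:00.

Final answer: 38.18 minutes past 1:00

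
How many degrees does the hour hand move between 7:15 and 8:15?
The hour hand moves 0.5 degrees per minute.
Time elapsed: 8:15 - 7:15 = 60 minutes
Angular displacement: 60 x 0.5 = 30 degrees

Final answer: 30 degrees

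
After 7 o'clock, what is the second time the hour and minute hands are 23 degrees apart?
At t minutes past 7:00, the hour hand is at 30 x 7 + 0.5t degrees and the minute hand is at 6t degrees.
The smaller angle between them is 23 degrees when |30H - 5.5t| = 23 or |30H - 5.5t| = 337.
With H = 7, solve 30 x 7 - 5.5t = +/- target for each target:
  t = (30 x 7 - 23) / 5.5 = 34
  t = (30 x 7 + 23) / 5.5 = 42.36
  t = (30 x 7 - 337) / 5.5 = -23.09 (outside (0, 60))
  t = (30 x 7 + 337) / 5.5 = 99.45 (outside (0, 60))
Valid solutions in (0, 60): {34, 42.36} minutes.
The second occurrence is t = 42.36 minutes.
The hands form a 23-degree angle at 42.36 minutes past 7:00.

Final answer: 42.36 minutes past 7:00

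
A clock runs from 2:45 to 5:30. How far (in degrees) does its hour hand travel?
The hour hand moves 0.5 degrees per minute.
Time elapsed: 5:30 - 2:45 = 165 minutes
Angular displacement: 165 x 0.5 = 82.5 degrees

Final answer: 82.5 degrees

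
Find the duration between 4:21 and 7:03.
From 4:21 to 7:03:
(7 x 60 + 3) - (4 x 60 + 21) = 423 - 261 = 162 minutes
= 2 hours and 42 minutes

Final answer: 2 hours and 42 minutes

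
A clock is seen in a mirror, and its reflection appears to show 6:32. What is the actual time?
Reflection across the vertical (12-6) axis maps a hand at angle A degrees to (360 - A) degrees, which sends a reading of T minutes past 12:00 to (720 - T) minutes past 12:00.
Mirror reads 6:32 = 392 minutes past 12:00.
Actual time: (720 - 392) mod 720 = 328 minutes = 5:28.

Final answer: 5:28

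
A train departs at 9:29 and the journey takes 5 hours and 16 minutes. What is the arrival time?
Starting time: 9:29
Adding 16 minutes to 29 minutes: 29 + 16 = 45 minutes
Adding 5 hours: 9 + 5 = 14 - 12 = 2
Final time: 2:45

Final answer: 2:45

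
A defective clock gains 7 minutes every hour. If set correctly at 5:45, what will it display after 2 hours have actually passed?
For every 60 true minutes, the faulty clock advances 60 + 7 = 67 minutes.
True elapsed: 2 hours = 120 minutes.
Faulty clock advances: 120 x 67/60 = 134 minutes (drift: 14 minutes ahead).
Shown time: 5:45 + 134 minutes = 7:59.

Final answer: 7:59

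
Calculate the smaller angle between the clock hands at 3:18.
Hour hand position: 3 x 30 + 18 x 0.5 = 99 degrees
Minute hand position: 18 x 6 = 108 degrees
Difference: |99 - 108| = 9 degrees
The angle between the hands is 9 degrees

Final answer: 9 degrees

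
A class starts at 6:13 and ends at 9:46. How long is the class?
From 6:13 to 9:46:
(9 x 60 + 46) - (6 x 60 + 13) = 586 - 373 = 213 minutes
= 3 hours and 33 minutes

Final answer: 3 hours and 33 minutes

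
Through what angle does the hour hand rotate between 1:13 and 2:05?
The hour hand moves 0.5 degrees per minute.
Time elapsed: 2:05 - 1:13 = 52 minutes
Angular displacement: 52 x 0.5 = 26 degrees

Final answer: 26 degrees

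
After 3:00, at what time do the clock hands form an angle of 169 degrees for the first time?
At t minutes past 3:00, the hour hand is at 30 x 3 + 0.5t degrees and the minute hand is at 6t degrees.
The smaller angle between them is 169 degrees when |30H - 5.5t| = 169 or |30H - 5.5t| = 191.
With H = 3, solve 30 x 3 - 5.5t = +/- target for each target:
  t = (30 x 3 - 169) / 5.5 = -14.36 (outside (0, 60))
  t = (30 x 3 + 169) / 5.5 = 47.09
  t = (30 x 3 - 191) / 5.5 = -18.36 (outside (0, 60))
  t = (30 x 3 + 191) / 5.5 = 51.09
Valid solutions in (0, 60): {47.09, 51.09} minutes.
The first occurrence is t = 47.09 minutes.
The hands form a 169-degree angle at 47.09 minutes past 3:00.

Final answer: 47.09 minutes past 3:00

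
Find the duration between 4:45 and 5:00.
From 4:45 to 5:00:
(5 x 60 + 0) - (4 x 60 + 45) = 300 - 285 = 15 minutes
= 15 minutes

Final answer: 15 minutes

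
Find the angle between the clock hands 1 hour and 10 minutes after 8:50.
First find the time 1 hour and 10 minutes after 8:50.
Total minutes: 8 x 60 + 50 + 1 x 60 + 10 = 600.
600 mod 720 = 600 minutes = 10:00.
Now compute the angle at 10:00:
Hour hand: 10 x 30 + 0 x 0.5 = 300 degrees
Minute hand: 0 x 6 = 0 degrees
Difference: |300 - 0| = 300 degrees
Smaller angle: 360 - 300 = 60 degrees

Final answer: 60 degrees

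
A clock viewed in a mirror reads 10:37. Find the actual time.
Reflection across the vertical (12-6) axis maps a hand at angle A degrees to (360 - A) degrees, which sends a reading of T minutes past 12:00 to (720 - T) minutes past 12:00.
Mirror reads 10:37 = 637 minutes past 12:00.
Actual time: (720 - 637) mod 720 = 83 minutes = 1:23.

Final answer: 1:23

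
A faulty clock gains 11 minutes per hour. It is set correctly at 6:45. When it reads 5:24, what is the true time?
For every 60 true minutes, the faulty clock advances 71 minutes, so 1 faulty-clock minute corresponds to 60/71 true minutes.
From 6:45 to 5:24 on the faulty dial is 639 minutes.
True elapsed: 639 x 60/71 = 540 minutes = 9 hours.
True time: 6:45 + 9 hours = 3:45.

Final answer: 3:45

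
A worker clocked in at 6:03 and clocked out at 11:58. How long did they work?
From 6:03 to 11:58:
(11 x 60 + 58) - (6 x 60 + 3) = 718 - 363 = 355 minutes
= 5 hours and 55 minutes

Final answer: 5 hours and 55 minutes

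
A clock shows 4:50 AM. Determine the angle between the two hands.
Hour hand position: 4 x 30 + 50 x 0.5 = 145 degrees
Minute hand position: 50 x 6 = 300 degrees
Difference: |145 - 300| = 155 degrees
The angle between the hands is 155 degrees

Final answer: 155 degrees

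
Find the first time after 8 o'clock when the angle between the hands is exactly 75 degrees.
At t minutes past 8:00, the hour hand is at 30 x 8 + 0.5t degrees and the minute hand is at 6t degrees.
The smaller angle between them is 75 degrees when |30H - 5.5t| = 75 or |30H - 5.5t| = 285.
With H = 8, solve 30 x 8 - 5.5t = +/- target for each target:
  t = (30 x 8 - 75) / 5.5 = 30
  t = (30 x 8 + 75) / 5.5 = 57.27
  t = (30 x 8 - 285) / 5.5 = -8.18 (outside (0, 60))
  t = (30 x 8 + 285) / 5.5 = 95.45 (outside (0, 60))
Valid solutions in (0, 60): {30, 57.27} minutes.
The first occurrence is t = 30 minutes.
The hands form a 75-degree angle at 30 minutes past 8:00.

Final answer: 30 minutes past 8:00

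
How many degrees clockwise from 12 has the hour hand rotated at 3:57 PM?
The hour hand moves 30 degrees per hour and 0.5 degrees per minute.
At 3:57: (3) x 30 + 57 x 0.5 = 90 + 28.5 = 118.5 degrees

Final answer: 118.5 degrees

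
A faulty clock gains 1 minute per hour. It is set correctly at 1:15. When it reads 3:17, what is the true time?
For every 60 true minutes, the faulty clock advances 61 minutes, so 1 faulty-clock minute corresponds to 60/61 true minutes.
From 1:15 to 3:17 on the faulty dial is 122 minutes.
True elapsed: 122 x 60/61 = 120 minutes = 2 hours.
True time: 1:15 + 2 hours = 3:15.

Final answer: 3:15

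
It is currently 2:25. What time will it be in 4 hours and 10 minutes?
Starting time: 2:25
Adding 10 minutes to 25 minutes: 25 + 10 = 35 minutes
Adding 4 hours: 2 + 4 = 6
Final time: 6:35

Final answer: 6:35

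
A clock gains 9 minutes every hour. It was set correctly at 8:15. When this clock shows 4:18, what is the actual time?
For every 60 true minutes, the faulty clock advances 69 minutes, so 1 faulty-clock minute corresponds to 60/69 true minutes.
From 8:15 to 4:18 on the faulty dial is 483 minutes.
True elapsed: 483 x 60/69 = 420 minutes = 7 hours.
True time: 8:15 + 7 hours = 3:15.

Final answer: 3:15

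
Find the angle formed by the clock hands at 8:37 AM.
Hour hand position: 8 x 30 + 37 x 0.5 = 258.5 degrees
Minute hand position: 37 x 6 = 222 degrees
Difference: |258.5 - 222| = 36.5 degrees
The angle between the hands is 36.5 degrees

Final answer: 36.5 degrees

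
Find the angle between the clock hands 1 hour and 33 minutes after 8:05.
First find the time 1 hour and 33 minutes after 8:05.
Total minutes: 8 x 60 + 5 + 1 x 60 + 33 = 578.
578 mod 720 = 578 minutes = 9:38.
Now compute the angle at 9:38:
Hour hand: 9 x 30 + 38 x 0.5 = 289 degrees
Minute hand: 38 x 6 = 228 degrees
Difference: |289 - 228| = 61 degrees
The angle is 61 degrees

Final answer: 61 degrees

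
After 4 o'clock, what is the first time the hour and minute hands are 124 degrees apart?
At t minutes past 4:00, the hour hand is at 30 x 4 + 0.5t degrees and the minute hand is at 6t degrees.
The smaller angle between them is 124 degrees when |30H - 5.5t| = 124 or |30H - 5.5t| = 236.
With H = 4, solve 30 x 4 - 5.5t = +/- target for each target:
  t = (30 x 4 - 124) / 5.5 = -0.73 (outside (0, 60))
  t = (30 x 4 + 124) / 5.5 = 44.36
  t = (30 x 4 - 236) / 5.5 = -21.09 (outside (0, 60))
  t = (30 x 4 + 236) / 5.5 = 64.73 (outside (0, 60))
Valid solutions in (0, 60): {44.36} minutes.
The first occurrence is t = 44.36 minutes.
The hands form a 124-degree angle at 44.36 minutes past 4:00.

Final answer: 44.36 minutes past 4:00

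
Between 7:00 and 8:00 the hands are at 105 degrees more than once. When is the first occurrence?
At t minutes past 7:00, the hour hand is at 30 x 7 + 0.5t degrees and the minute hand is at 6t degrees.
The smaller angle between them is 105 degrees when |30H - 5.5t| = 105 or |30H - 5.5t| = 255.
With H = 7, solve 30 x 7 - 5.5t = +/- target for each target:
  t = (30 x 7 - 105) / 5.5 = 19.09
  t = (30 x 7 + 105) / 5.5 = 57.27
  t = (30 x 7 - 255) / 5.5 = -8.18 (outside (0, 60))
  t = (30 x 7 + 255) / 5.5 = 84.55 (outside (0, 60))
Valid solutions in (0, 60): {19.09, 57.27} minutes.
The first occurrence is t = 19.09 minutes.
The hands form a 105-degree angle at 19.09 minutes past 7:00.

Final answer: 19.09 minutes past 7:00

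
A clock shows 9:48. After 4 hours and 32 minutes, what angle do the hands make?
First find the time 4 hours and 32 minutes after 9:48.
Total minutes: 9 x 60 + 48 + 4 x 60 + 32 = 860.
860 mod 720 = 140 minutes = 2:20.
Now compute the angle at 2:20:
Hour hand: 2 x 30 + 20 x 0.5 = 70 degrees
Minute hand: 20 x 6 = 120 degrees
Difference: |70 - 120| = 50 degrees
The angle is 50 degrees

Final answer: 50 degrees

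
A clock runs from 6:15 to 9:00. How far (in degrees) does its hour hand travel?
The hour hand moves 0.5 degrees per minute.
Time elapsed: 9:00 - 6:15 = 165 minutes
Angular displacement: 165 x 0.5 = 82.5 degrees

Final answer: 82.5 degrees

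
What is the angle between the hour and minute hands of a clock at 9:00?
Hour hand position: 9 x 30 + 0 x 0.5 = 270 degrees
Minute hand position: 0 x 6 = 0 degrees
Difference: |270 - 0| = 270 degrees
Since 270 > 180, the smaller angle is 360 - 270 = 90 degrees

Final answer: 90 degrees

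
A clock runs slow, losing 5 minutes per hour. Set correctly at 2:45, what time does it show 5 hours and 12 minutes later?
For every 60 true minutes, the faulty clock advances 60 - 5 = 55 minutes.
True elapsed: 5 hours and 12 minutes = 312 minutes.
Faulty clock advances: 312 x 55/60 = 286 minutes (drift: 26 minutes behind).
Shown time: 2:45 + 286 minutes = 7:31.

Final answer: 7:31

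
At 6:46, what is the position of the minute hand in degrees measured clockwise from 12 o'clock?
The minute hand moves 6 degrees per minute.
At 6:46: 46 x 6 = 276 degrees

Final answer: 276 degrees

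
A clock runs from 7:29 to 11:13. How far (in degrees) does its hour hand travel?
The hour hand moves 0.5 degrees per minute.
Time elapsed: 11:13 - 7:29 = 224 minutes
Angular displacement: 224 x 0.5 = 112 degrees

Final answer: 112 degrees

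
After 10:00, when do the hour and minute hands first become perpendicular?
At t minutes past 10:00, the hour hand is at 30 x 10 + 0.5t degrees and the minute hand is at 6t degrees.
The smaller angle between them is 90 degrees when |30H - 5.5t| = 90 or |30H - 5.5t| = 270.
With H = 10, solve 30 x 10 - 5.5t = +/- target for each target:
  t = (30 x 10 - 90) / 5.5 = 38.18
  t = (30 x 10 + 90) / 5.5 = 70.91 (outside (0, 60))
  t = (30 x 10 - 270) / 5.5 = 5.45
  t = (30 x 10 + 270) / 5.5 = 103.64 (outside (0, 60))
Valid solutions in (0, 60): {5.45, 38.18} minutes.
First occurrence: t = 5.45 minutes.
The hands are at right angles at 5.45 minutes past 10:00.

Final answer: 5.45 minutes past 10:00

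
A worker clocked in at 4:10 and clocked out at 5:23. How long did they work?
From 4:10 to 5:23:
(5 x 60 + 23) - (4 x 60 + 10) = 323 - 250 = 73 minutes
= 1 hour and 13 minutes

Final answer: 1 hour and 13 minutes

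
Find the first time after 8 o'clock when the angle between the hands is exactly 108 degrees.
At t minutes past 8:00, the hour hand is at 30 x 8 + 0.5t degrees and the minute hand is at 6t degrees.
The smaller angle between them is 108 degrees when |30H - 5.5t| = 108 or |30H - 5.5t| = 252.
With H = 8, solve 30 x 8 - 5.5t = +/- target for each target:
  t = (30 x 8 - 108) / 5.5 = 24
  t = (30 x 8 + 108) / 5.5 = 63.27 (outside (0, 60))
  t = (30 x 8 - 252) / 5.5 = -2.18 (outside (0, 60))
  t = (30 x 8 + 252) / 5.5 = 89.45 (outside (0, 60))
Valid solutions in (0, 60): {24} minutes.
The first occurrence is t = 24 minutes.
The hands form a 108-degree angle at 24 minutes past 8:00.

Final answer: 24 minutes past 8:00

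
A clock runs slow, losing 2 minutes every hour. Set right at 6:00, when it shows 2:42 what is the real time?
For every 60 true minutes, the faulty clock advances 58 minutes, so 1 faulty-clock minute corresponds to 60/58 true minutes.
From 6:00 to 2:42 on the faulty dial is 522 minutes.
True elapsed: 522 x 60/58 = 540 minutes = 9 hours.
True time: 6:00 + 9 hours = 3:00.

Final answer: 3:00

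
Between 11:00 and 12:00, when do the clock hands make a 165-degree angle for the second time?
At t minutes past 11:00, the hour hand is at 30 x 11 + 0.5t degrees and the minute hand is at 6t degrees.
The smaller angle between them is 165 degrees when |30H - 5.5t| = 165 or |30H - 5.5t| = 195.
With H = 11, solve 30 x 11 - 5.5t = +/- target for each target:
  t = (30 x 11 - 165) / 5.5 = 30
  t = (30 x 11 + 165) / 5.5 = 90 (outside (0, 60))
  t = (30 x 11 - 195) / 5.5 = 24.55
  t = (30 x 11 + 195) / 5.5 = 95.45 (outside (0, 60))
Valid solutions in (0, 60): {24.55, 30} minutes.
The second occurrence is t = 30 minutes.
The hands form a 165-degree angle at 30 minutes past 11:00.

Final answer: 30 minutes past 11:00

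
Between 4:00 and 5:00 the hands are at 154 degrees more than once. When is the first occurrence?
At t minutes past 4:00, the hour hand is at 30 x 4 + 0.5t degrees and the minute hand is at 6t degrees.
The smaller angle between them is 154 degrees when |30H - 5.5t| = 154 or |30H - 5.5t| = 206.
With H = 4, solve 30 x 4 - 5.5t = +/- target for each target:
  t = (30 x 4 - 154) / 5.5 = -6.18 (outside (0, 60))
  t = (30 x 4 + 154) / 5.5 = 49.82
  t = (30 x 4 - 206) / 5.5 = -15.64 (outside (0, 60))
  t = (30 x 4 + 206) / 5.5 = 59.27
Valid solutions in (0, 60): {49.82, 59.27} minutes.
The first occurrence is t = 49.82 minutes.
The hands form a 154-degree angle at 49.82 minutes past 4:00.

Final answer: 49.82 minutes past 4:00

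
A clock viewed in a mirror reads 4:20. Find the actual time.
Reflection across the vertical (12-6) axis maps a hand at angle A degrees to (360 - A) degrees, which sends a reading of T minutes past 12:00 to (720 - T) minutes past 12:00.
Mirror reads 4:20 = 260 minutes past 12:00.
Actual time: (720 - 260) mod 720 = 460 minutes = 7:40.

Final answer: 7:40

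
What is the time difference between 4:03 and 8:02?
From 4:03 to 8:02:
(8 x 60 + 2) - (4 x 60 + 3) = 482 - 243 = 239 minutes
= 3 hours and 59 minutes

Final answer: 3 hours and 59 minutes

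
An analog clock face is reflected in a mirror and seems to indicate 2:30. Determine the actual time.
Reflection across the vertical (12-6) axis maps a hand at angle A degrees to (360 - A) degrees, which sends a reading of T minutes past 12:00 to (720 - T) minutes past 12:00.
Mirror reads 2:30 = 150 minutes past 12:00.
Actual time: (720 - 150) mod 720 = 570 minutes = 9:30.

Final answer: 9:30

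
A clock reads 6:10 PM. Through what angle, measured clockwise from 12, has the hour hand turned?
The hour hand moves 30 degrees per hour and 0.5 degrees per minute.
At 6:10: (6) x 30 + 10 x 0.5 = 180 + 5 = 185 degrees

Final answer: 185 degrees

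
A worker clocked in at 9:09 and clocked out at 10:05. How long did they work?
From 9:09 to 10:05:
(10 x 60 + 5) - (9 x 60 + 9) = 605 - 549 = 56 minutes
= 56 minutes

Final answer: 56 minutes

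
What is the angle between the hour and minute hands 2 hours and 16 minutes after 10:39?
First find the time 2 hours and 16 minutes after 10:39.
Total minutes: 10 x 60 + 39 + 2 x 60 + 16 = 775.
775 mod 720 = 55 minutes = 12:55.
Now compute the angle at 12:55:
Hour hand: 0 x 30 + 55 x 0.5 = 27.5 degrees
Minute hand: 55 x 6 = 330 degrees
Difference: |27.5 - 330| = 302.5 degrees
Smaller angle: 360 - 302.5 = 57.5 degrees

Final answer: 57.5 degrees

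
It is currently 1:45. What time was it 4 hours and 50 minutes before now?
Starting time: 1:45 = 105 total minutes past 12:00
Subtracting: 4 hours and 50 minutes = 290 minutes
105 - 290 = -185 (negative, add 12 hours = 720) = 535 minutes
= 8 hours and 55 minutes past 12:00 = 8:55

Final answer: 8:55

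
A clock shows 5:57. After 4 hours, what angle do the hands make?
First find the time 4 hours after 5:57.
Total minutes: 5 x 60 + 57 + 4 x 60 + 0 = 597.
597 mod 720 = 597 minutes = 9:57.
Now compute the angle at 9:57:
Hour hand: 9 x 30 + 57 x 0.5 = 298.5 degrees
Minute hand: 57 x 6 = 342 degrees
Difference: |298.5 - 342| = 43.5 degrees
The angle is 43.5 degrees

Final answer: 43.5 degrees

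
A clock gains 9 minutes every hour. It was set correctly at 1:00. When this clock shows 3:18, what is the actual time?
For every 60 true minutes, the faulty clock advances 69 minutes, so 1 faulty-clock minute corresponds to 60/69 true minutes.
From 1:00 to 3:18 on the faulty dial is 138 minutes.
True elapsed: 138 x 60/69 = 120 minutes = 2 hours.
True time: 1:00 + 2 hours = 3:00.

Final answer: 3:00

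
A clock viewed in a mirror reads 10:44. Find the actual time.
Reflection across the vertical (12-6) axis maps a hand at angle A degrees to (360 - A) degrees, which sends a reading of T minutes past 12:00 to (720 - T) minutes past 12:00.
Mirror reads 10:44 = 644 minutes past 12:00.
Actual time: (720 - 644) mod 720 = 76 minutes = 1:16.

Final answer: 1:16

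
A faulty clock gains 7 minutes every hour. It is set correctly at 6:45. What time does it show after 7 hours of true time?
For every 60 true minutes, the faulty clock advances 60 + 7 = 67 minutes.
True elapsed: 7 hours = 420 minutes.
Faulty clock advances: 420 x 67/60 = 469 minutes (drift: 49 minutes ahead).
Shown time: 6:45 + 469 minutes = 2:34.

Final answer: 2:34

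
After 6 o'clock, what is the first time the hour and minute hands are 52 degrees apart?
At t minutes past 6:00, the hour hand is at 30 x 6 + 0.5t degrees and the minute hand is at 6t degrees.
The smaller angle between them is 52 degrees when |30H - 5.5t| = 52 or |30H - 5.5t| = 308.
With H = 6, solve 30 x 6 - 5.5t = +/- target for each target:
  t = (30 x 6 - 52) / 5.5 = 23.27
  t = (30 x 6 + 52) / 5.5 = 42.18
  t = (30 x 6 - 308) / 5.5 = -23.27 (outside (0, 60))
  t = (30 x 6 + 308) / 5.5 = 88.73 (outside (0, 60))
Valid solutions in (0, 60): {23.27, 42.18} minutes.
The first occurrence is t = 23.27 minutes.
The hands form a 52-degree angle at 23.27 minutes past 6:00.

Final answer: 23.27 minutes past 6:00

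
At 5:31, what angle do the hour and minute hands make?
Hour hand position: 5 x 30 + 31 x 0.5 = 165.5 degrees
Minute hand position: 31 x 6 = 186 degrees
Difference: |165.5 - 186| = 20.5 degrees
The angle between the hands is 20.5 degrees

Final answer: 20.5 degrees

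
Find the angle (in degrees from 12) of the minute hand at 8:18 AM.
The minute hand moves 6 degrees per minute.
At 8:18: 18 x 6 = 108 degrees

Final answer: 108 degrees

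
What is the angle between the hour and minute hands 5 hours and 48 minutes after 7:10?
First find the time 5 hours and 48 minutes after 7:10.
Total minutes: 7 x 60 + 10 + 5 x 60 + 48 = 778.
778 mod 720 = 58 minutes = 12:58.
Now compute the angle at 12:58:
Hour hand: 0 x 30 + 58 x 0.5 = 29 degrees
Minute hand: 58 x 6 = 348 degrees
Difference: |29 - 348| = 319 degrees
Smaller angle: 360 - 319 = 41 degrees

Final answer: 41 degrees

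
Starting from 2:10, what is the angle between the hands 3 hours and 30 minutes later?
First find the time 3 hours and 30 minutes after 2:10.
Total minutes: 2 x 60 + 10 + 3 x 60 + 30 = 340.
340 mod 720 = 340 minutes = 5:40.
Now compute the angle at 5:40:
Hour hand: 5 x 30 + 40 x 0.5 = 170 degrees
Minute hand: 40 x 6 = 240 degrees
Difference: |170 - 240| = 70 degrees
The angle is 70 degrees

Final answer: 70 degrees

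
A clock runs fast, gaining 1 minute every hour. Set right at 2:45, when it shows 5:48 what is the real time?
For every 60 true minutes, the faulty clock advances 61 minutes, so 1 faulty-clock minute corresponds to 60/61 true minutes.
From 2:45 to 5:48 on the faulty dial is 183 minutes.
True elapsed: 183 x 60/61 = 180 minutes = 3 hours.
True time: 2:45 + 3 hours = 5:45.

Final answer: 5:45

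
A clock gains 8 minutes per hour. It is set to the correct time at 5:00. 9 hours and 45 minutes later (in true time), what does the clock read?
For every 60 true minutes, the faulty clock advances 60 + 8 = 68 minutes.
True elapsed: 9 hours and 45 minutes = 585 minutes.
Faulty clock advances: 585 x 68/60 = 663 minutes (drift: 78 minutes ahead).
Shown time: 5:00 + 663 minutes = 4:03.

Final answer: 4:03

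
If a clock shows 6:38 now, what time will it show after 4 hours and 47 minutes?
Starting time: 6:38
Adding 47 minutes to 38 minutes: 38 + 47 = 85 minutes = 1 hour and 25 minutes
Adding 4 hours: 6 + 4 + 1 (carry) = 11
Final time: 11:25

Final answer: 11:25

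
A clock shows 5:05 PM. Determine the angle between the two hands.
Hour hand position: 5 x 30 + 5 x 0.5 = 152.5 degrees
Minute hand position: 5 x 6 = 30 degrees
Difference: |152.5 - 30| = 122.5 degrees
The angle between the hands is 122.5 degrees

Final answer: 122.5 degrees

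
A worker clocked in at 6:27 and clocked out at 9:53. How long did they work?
From 6:27 to 9:53:
(9 x 60 + 53) - (6 x 60 + 27) = 593 - 387 = 206 minutes
= 3 hours and 26 minutes

Final answer: 3 hours and 26 minutes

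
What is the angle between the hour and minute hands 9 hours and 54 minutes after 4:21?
First find the time 9 hours and 54 minutes after 4:21.
Total minutes: 4 x 60 + 21 + 9 x 60 + 54 = 855.
855 mod 720 = 135 minutes = 2:15.
Now compute the angle at 2:15:
Hour hand: 2 x 30 + 15 x 0.5 = 67.5 degrees
Minute hand: 15 x 6 = 90 degrees
Difference: |67.5 - 90| = 22.5 degrees
The angle is 22.5 degrees

Final answer: 22.5 degrees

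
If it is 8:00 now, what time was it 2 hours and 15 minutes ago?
Starting time: 8:00 = 480 total minutes past 12:00
Subtracting: 2 hours and 15 minutes = 135 minutes
480 - 135 = 345 minutes
= 5 hours and 45 minutes past 12:00 = 5:45

Final answer: 5:45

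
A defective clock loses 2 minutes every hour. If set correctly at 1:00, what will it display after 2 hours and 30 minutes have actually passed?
For every 60 true minutes, the faulty clock advances 60 - 2 = 58 minutes.
True elapsed: 2 hours and 30 minutes = 150 minutes.
Faulty clock advances: 150 x 58/60 = 145 minutes (drift: 5 minutes behind).
Shown time: 1:00 + 145 minutes = 3:25.

Final answer: 3:25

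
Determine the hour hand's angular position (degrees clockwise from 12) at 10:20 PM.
The hour hand moves 30 degrees per hour and 0.5 degrees per minute.
At 10:20: (10) x 30 + 20 x 0.5 = 300 + 10 = 310 degrees

Final answer: 310 degrees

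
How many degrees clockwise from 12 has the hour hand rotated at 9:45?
The hour hand moves 30 degrees per hour and 0.5 degrees per minute.
At 9:45: (9) x 30 + 45 x 0.5 = 270 + 22.5 = 292.5 degrees

Final answer: 292.5 degrees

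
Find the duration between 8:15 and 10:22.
From 8:15 to 10:22:
(10 x 60 + 22) - (8 x 60 + 15) = 622 - 495 = 127 minutes
= 2 hours and 7 minutes

Final answer: 2 hours and 7 minutes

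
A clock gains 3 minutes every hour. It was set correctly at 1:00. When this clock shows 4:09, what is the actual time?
For every 60 true minutes, the faulty clock advances 63 minutes, so 1 faulty-clock minute corresponds to 60/63 true minutes.
From 1:00 to 4:09 on the faulty dial is 189 minutes.
True elapsed: 189 x 60/63 = 180 minutes = 3 hours.
True time: 1:00 + 3 hours = 4:00.

Final answer: 4:00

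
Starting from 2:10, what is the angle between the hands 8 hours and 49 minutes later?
First find the time 8 hours and 49 minutes after 2:10.
Total minutes: 2 x 60 + 10 + 8 x 60 + 49 = 659.
659 mod 720 = 659 minutes = 10:59.
Now compute the angle at 10:59:
Hour hand: 10 x 30 + 59 x 0.5 = 329.5 degrees
Minute hand: 59 x 6 = 354 degrees
Difference: |329.5 - 354| = 24.5 degrees
The angle is 24.5 degrees

Final answer: 24.5 degrees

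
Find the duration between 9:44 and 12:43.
From 9:44 to 12:43:
(12 x 60 + 43) - (9 x 60 + 44) = 763 - 584 = 179 minutes
= 2 hours and 59 minutes

Final answer: 2 hours and 59 minutes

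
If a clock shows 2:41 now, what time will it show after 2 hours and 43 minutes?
Starting time: 2:41
Adding 43 minutes to 41 minutes: 41 + 43 = 84 minutes = 1 hour and 24 minutes
Adding 2 hours: 2 + 2 + 1 (carry) = 5
Final time: 5:24

Final answer: 5:24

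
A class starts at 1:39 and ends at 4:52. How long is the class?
From 1:39 to 4:52:
(4 x 60 + 52) - (1 x 60 + 39) = 292 - 99 = 193 minutes
= 3 hours and 13 minutes

Final answer: 3 hours and 13 minutes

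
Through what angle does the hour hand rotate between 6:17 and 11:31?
The hour hand moves 0.5 degrees per minute.
Time elapsed: 11:31 - 6:17 = 314 minutes
Angular displacement: 314 x 0.5 = 157 degrees

Final answer: 157 degrees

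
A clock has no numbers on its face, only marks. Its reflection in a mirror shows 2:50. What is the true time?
Reflection across the vertical (12-6) axis maps a hand at angle A degrees to (360 - A) degrees, which sends a reading of T minutes past 12:00 to (720 - T) minutes past 12:00.
Mirror reads 2:50 = 170 minutes past 12:00.
Actual time: (720 - 170) mod 720 = 550 minutes = 9:10.

Final answer: 9:10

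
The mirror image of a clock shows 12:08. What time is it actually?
Reflection across the vertical (12-6) axis maps a hand at angle A degrees to (360 - A) degrees, which sends a reading of T minutes past 12:00 to (720 - T) minutes past 12:00.
Mirror reads 12:08 = 8 minutes past 12:00.
Actual time: (720 - 8) mod 720 = 712 minutes = 11:52.

Final answer: 11:52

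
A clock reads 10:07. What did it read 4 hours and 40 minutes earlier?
Starting time: 10:07 = 607 total minutes past 12:00
Subtracting: 4 hours and 40 minutes = 280 minutes
607 - 280 = 327 minutes
= 5 hours and 27 minutes past 12:00 = 5:27

Final answer: 5:27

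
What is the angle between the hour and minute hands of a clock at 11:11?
Hour hand position: 11 x 30 + 11 x 0.5 = 335.5 degrees
Minute hand position: 11 x 6 = 66 degrees
Difference: |335.5 - 66| = 269.5 degrees
Since 269.5 > 180, the smaller angle is 360 - 269.5 = 90.5 degrees

Final answer: 90.5 degrees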